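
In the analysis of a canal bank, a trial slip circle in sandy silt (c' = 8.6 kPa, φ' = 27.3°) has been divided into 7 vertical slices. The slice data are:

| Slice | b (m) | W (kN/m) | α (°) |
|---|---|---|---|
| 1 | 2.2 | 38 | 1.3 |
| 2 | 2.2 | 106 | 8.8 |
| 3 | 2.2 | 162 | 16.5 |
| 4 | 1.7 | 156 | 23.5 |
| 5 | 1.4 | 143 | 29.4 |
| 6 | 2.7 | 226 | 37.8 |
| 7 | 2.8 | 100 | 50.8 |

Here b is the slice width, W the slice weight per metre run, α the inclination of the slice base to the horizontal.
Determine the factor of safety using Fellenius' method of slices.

FS = 1.39

Ordinary method of slices: FS = Σ[c'·Δl_i + (W_i cosα_i)·tanφ'] / Σ W_i sinα_i, with Δl_i = b_i / cosα_i.
Slice 1: Δl = 2.2/cos1.3° = 2.201 m; N'_1 = 38·cos1.3° = 38.0; c'Δl = 18.92; W sinα = 0.9
Slice 2: Δl = 2.2/cos8.8° = 2.226 m; N'_2 = 106·cos8.8° = 104.8; c'Δl = 19.15; W sinα = 16.2
Slice 3: Δl = 2.2/cos16.5° = 2.294 m; N'_3 = 162·cos16.5° = 155.3; c'Δl = 19.73; W sinα = 46.0
Slice 4: Δl = 1.7/cos23.5° = 1.854 m; N'_4 = 156·cos23.5° = 143.1; c'Δl = 15.94; W sinα = 62.2
Slice 5: Δl = 1.4/cos29.4° = 1.607 m; N'_5 = 143·cos29.4° = 124.6; c'Δl = 13.82; W sinα = 70.2
Slice 6: Δl = 2.7/cos37.8° = 3.417 m; N'_6 = 226·cos37.8° = 178.6; c'Δl = 29.39; W sinα = 138.5
Slice 7: Δl = 2.8/cos50.8° = 4.430 m; N'_7 = 100·cos50.8° = 63.2; c'Δl = 38.10; W sinα = 77.5
Σc'Δl = 155.1 kN/m; ΣN' = 807.5 kN/m; ΣW sinα = 411.5 kN/m
Resisting = 155.1 + 807.5·tan27.3° = 155.1 + 416.8 = 571.8 kN/m
FS = 571.8 / 411.5 = 1.390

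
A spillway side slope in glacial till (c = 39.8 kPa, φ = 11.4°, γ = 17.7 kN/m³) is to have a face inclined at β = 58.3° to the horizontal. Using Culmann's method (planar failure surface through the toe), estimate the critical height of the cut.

H_c = 23.68 m

Culmann's analysis gives the critical failure plane at α_cr = (β + φ)/2 = (58.3 + 11.4)/2 = 34.9°, and the critical height
H_c = (4c/γ) · sinβ cosφ / [1 − cos(β − φ)]
    = (4·39.8/17.7) · sin58.3°·cos11.4° / [1 − cos(46.9°)]
    = 8.994 · 0.8508·0.9803 / [1 − 0.6833]
    = 8.994 · 0.8340 / 0.3167
    = 23.68 m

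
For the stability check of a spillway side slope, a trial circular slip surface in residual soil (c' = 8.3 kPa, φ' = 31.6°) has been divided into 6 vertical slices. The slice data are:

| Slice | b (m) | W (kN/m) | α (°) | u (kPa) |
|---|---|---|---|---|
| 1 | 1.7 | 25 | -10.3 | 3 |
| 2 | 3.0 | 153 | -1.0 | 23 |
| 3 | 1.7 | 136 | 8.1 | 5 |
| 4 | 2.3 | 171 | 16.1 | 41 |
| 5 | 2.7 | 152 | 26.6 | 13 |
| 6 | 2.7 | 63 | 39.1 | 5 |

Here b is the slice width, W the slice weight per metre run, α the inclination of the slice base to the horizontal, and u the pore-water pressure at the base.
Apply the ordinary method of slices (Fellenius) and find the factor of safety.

FS = 2.32

Ordinary method of slices: FS = Σ[c'·Δl_i + (W_i cosα_i − u_i·Δl_i)·tanφ'] / Σ W_i sinα_i, with Δl_i = b_i / cosα_i.
Slice 1: Δl = 1.7/cos(-10.3°) = 1.728 m; N'_1 = 25·cos(-10.3°) − 3·1.728 = 19.4; c'Δl = 14.34; W sinα = -4.5
Slice 2: Δl = 3.0/cos(-1.0°) = 3.000 m; N'_2 = 153·cos(-1.0°) − 23·3.000 = 84.0; c'Δl = 24.90; W sinα = -2.7
Slice 3: Δl = 1.7/cos8.1° = 1.717 m; N'_3 = 136·cos8.1° − 5·1.717 = 126.1; c'Δl = 14.25; W sinα = 19.2
Slice 4: Δl = 2.3/cos16.1° = 2.394 m; N'_4 = 171·cos16.1° − 41·2.394 = 66.1; c'Δl = 19.87; W sinα = 47.4
Slice 5: Δl = 2.7/cos26.6° = 3.020 m; N'_5 = 152·cos26.6° − 13·3.020 = 96.7; c'Δl = 25.06; W sinα = 68.1
Slice 6: Δl = 2.7/cos39.1° = 3.479 m; N'_6 = 63·cos39.1° − 5·3.479 = 31.5; c'Δl = 28.88; W sinα = 39.7
Σc'Δl = 127.3 kN/m; ΣN' = 423.7 kN/m; ΣW sinα = 167.2 kN/m
Resisting = 127.3 + 423.7·tan31.6° = 127.3 + 260.7 = 388.0 kN/m
FS = 388.0 / 167.2 = 2.320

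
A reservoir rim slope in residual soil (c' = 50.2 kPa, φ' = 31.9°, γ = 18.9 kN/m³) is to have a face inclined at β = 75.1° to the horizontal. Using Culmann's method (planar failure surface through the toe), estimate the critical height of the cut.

H_c = 32.16 m

Culmann's analysis gives the critical failure plane at α_cr = (β + φ')/2 = (75.1 + 31.9)/2 = 53.5°, and the critical height
H_c = (4c'/γ) · sinβ cosφ' / [1 − cos(β − φ')]
    = (4·50.2/18.9) · sin75.1°·cos31.9° / [1 − cos(43.2°)]
    = 10.624 · 0.9664·0.8490 / [1 − 0.7290]
    = 10.624 · 0.8204 / 0.2710
    = 32.16 m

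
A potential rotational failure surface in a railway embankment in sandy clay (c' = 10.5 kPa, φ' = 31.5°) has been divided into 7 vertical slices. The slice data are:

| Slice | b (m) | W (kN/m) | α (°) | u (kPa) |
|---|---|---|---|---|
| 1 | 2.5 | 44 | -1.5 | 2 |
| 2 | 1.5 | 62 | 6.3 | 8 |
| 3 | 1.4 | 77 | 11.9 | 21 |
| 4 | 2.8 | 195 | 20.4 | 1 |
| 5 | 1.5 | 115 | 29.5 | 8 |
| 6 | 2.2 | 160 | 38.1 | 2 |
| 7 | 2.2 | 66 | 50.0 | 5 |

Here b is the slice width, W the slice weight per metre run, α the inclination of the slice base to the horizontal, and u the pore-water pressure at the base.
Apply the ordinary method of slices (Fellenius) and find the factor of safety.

FS = 1.71

Ordinary method of slices: FS = Σ[c'·Δl_i + (W_i cosα_i − u_i·Δl_i)·tanφ'] / Σ W_i sinα_i, with Δl_i = b_i / cosα_i.
Slice 1: Δl = 2.5/cos(-1.5°) = 2.501 m; N'_1 = 44·cos(-1.5°) − 2·2.501 = 39.0; c'Δl = 26.26; W sinα = -1.2
Slice 2: Δl = 1.5/cos6.3° = 1.509 m; N'_2 = 62·cos6.3° − 8·1.509 = 49.6; c'Δl = 15.85; W sinα = 6.8
Slice 3: Δl = 1.4/cos11.9° = 1.431 m; N'_3 = 77·cos11.9° − 21·1.431 = 45.3; c'Δl = 15.02; W sinα = 15.9
Slice 4: Δl = 2.8/cos20.4° = 2.987 m; N'_4 = 195·cos20.4° − 1·2.987 = 179.8; c'Δl = 31.37; W sinα = 68.0
Slice 5: Δl = 1.5/cos29.5° = 1.723 m; N'_5 = 115·cos29.5° − 8·1.723 = 86.3; c'Δl = 18.10; W sinα = 56.6
Slice 6: Δl = 2.2/cos38.1° = 2.796 m; N'_6 = 160·cos38.1° − 2·2.796 = 120.3; c'Δl = 29.35; W sinα = 98.7
Slice 7: Δl = 2.2/cos50.0° = 3.423 m; N'_7 = 66·cos50.0° − 5·3.423 = 25.3; c'Δl = 35.94; W sinα = 50.6
Σc'Δl = 171.9 kN/m; ΣN' = 545.6 kN/m; ΣW sinα = 295.4 kN/m
Resisting = 171.9 + 545.6·tan31.5° = 171.9 + 334.3 = 506.2 kN/m
FS = 506.2 / 295.4 = 1.714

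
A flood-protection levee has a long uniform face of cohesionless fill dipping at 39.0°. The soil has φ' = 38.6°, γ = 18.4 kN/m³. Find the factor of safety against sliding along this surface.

For a dry cohesionless infinite slope the factor of safety is FS = tanφ' / tanβ.
FS = tan38.6° / tan39.0° = 0.7983 / 0.8098 = 0.986

FS = 0.99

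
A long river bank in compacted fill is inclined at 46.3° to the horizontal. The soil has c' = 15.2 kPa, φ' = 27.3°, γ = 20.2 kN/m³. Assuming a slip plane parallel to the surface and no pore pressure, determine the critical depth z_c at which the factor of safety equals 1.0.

z_c = 2.97 m

Setting FS = 1.00 in FS = [c' + γz cos²β tanφ'] / [γz sinβ cosβ] and solving for z:
z = c' / [γ cosβ (FS·sinβ − cosβ·tanφ')]
  = 15.2 / [20.2·cos46.3°·(1.00·sin46.3° − cos46.3°·tan27.3°)]
  = 15.2 / [20.2·0.6909·(1.00·0.7230 − 0.6909·0.5161)]
  = 15.2 / 5.1131 = 2.973 m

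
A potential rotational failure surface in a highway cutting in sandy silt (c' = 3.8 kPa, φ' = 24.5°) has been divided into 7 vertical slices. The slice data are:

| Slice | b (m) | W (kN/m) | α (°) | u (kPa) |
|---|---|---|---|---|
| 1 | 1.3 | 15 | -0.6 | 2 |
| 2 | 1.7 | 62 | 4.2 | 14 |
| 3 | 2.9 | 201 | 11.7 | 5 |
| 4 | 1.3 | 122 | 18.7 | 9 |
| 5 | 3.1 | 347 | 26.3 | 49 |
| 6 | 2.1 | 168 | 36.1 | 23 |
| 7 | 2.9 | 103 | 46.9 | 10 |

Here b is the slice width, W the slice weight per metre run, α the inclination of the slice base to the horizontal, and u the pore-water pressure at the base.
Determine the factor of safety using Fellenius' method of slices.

FS = 0.81

Ordinary method of slices: FS = Σ[c'·Δl_i + (W_i cosα_i − u_i·Δl_i)·tanφ'] / Σ W_i sinα_i, with Δl_i = b_i / cosα_i.
Slice 1: Δl = 1.3/cos(-0.6°) = 1.300 m; N'_1 = 15·cos(-0.6°) − 2·1.300 = 12.4; c'Δl = 4.94; W sinα = -0.2
Slice 2: Δl = 1.7/cos4.2° = 1.705 m; N'_2 = 62·cos4.2° − 14·1.705 = 38.0; c'Δl = 6.48; W sinα = 4.5
Slice 3: Δl = 2.9/cos11.7° = 2.962 m; N'_3 = 201·cos11.7° − 5·2.962 = 182.0; c'Δl = 11.25; W sinα = 40.8
Slice 4: Δl = 1.3/cos18.7° = 1.372 m; N'_4 = 122·cos18.7° − 9·1.372 = 103.2; c'Δl = 5.22; W sinα = 39.1
Slice 5: Δl = 3.1/cos26.3° = 3.458 m; N'_5 = 347·cos26.3° − 49·3.458 = 141.6; c'Δl = 13.14; W sinα = 153.7
Slice 6: Δl = 2.1/cos36.1° = 2.599 m; N'_6 = 168·cos36.1° − 23·2.599 = 76.0; c'Δl = 9.88; W sinα = 99.0
Slice 7: Δl = 2.9/cos46.9° = 4.244 m; N'_7 = 103·cos46.9° − 10·4.244 = 27.9; c'Δl = 16.13; W sinα = 75.2
Σc'Δl = 67.0 kN/m; ΣN' = 581.1 kN/m; ΣW sinα = 412.2 kN/m
Resisting = 67.0 + 581.1·tan24.5° = 67.0 + 264.8 = 331.9 kN/m
FS = 331.9 / 412.2 = 0.805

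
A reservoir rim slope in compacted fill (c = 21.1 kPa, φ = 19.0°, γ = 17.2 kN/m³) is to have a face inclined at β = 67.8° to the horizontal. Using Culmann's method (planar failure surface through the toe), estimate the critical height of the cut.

H_c = 12.59 m

Culmann's analysis gives the critical failure plane at α_cr = (β + φ)/2 = (67.8 + 19.0)/2 = 43.4°, and the critical height
H_c = (4c/γ) · sinβ cosφ / [1 − cos(β − φ)]
    = (4·21.1/17.2) · sin67.8°·cos19.0° / [1 − cos(48.8°)]
    = 4.907 · 0.9259·0.9455 / [1 − 0.6587]
    = 4.907 · 0.8754 / 0.3413
    = 12.59 m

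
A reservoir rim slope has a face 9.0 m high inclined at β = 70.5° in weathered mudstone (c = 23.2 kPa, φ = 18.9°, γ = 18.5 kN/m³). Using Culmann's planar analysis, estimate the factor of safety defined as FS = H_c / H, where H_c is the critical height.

FS = 1.31

H_c = (4c/γ) · sinβ cosφ / [1 − cos(β − φ)]
    = (4·23.2/18.5) · sin70.5°·cos18.9° / [1 − cos51.6°]
    = 5.016 · 0.8918 / 0.3789 = 11.81 m
FS = H_c / H = 11.81 / 9.0 = 1.312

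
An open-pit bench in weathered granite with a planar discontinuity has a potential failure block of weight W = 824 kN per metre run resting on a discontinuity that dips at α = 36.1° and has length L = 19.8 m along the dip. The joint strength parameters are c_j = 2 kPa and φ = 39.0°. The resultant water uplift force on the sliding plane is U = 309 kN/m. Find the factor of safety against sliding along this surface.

FS = 0.68

Resolving the block weight along and normal to the plane and applying the Mohr–Coulomb strength on the joint:
N' = W cosα − U = 824·cos36.1° − 309 = 356.8 kN/m
Driving force T = W sinα = 824·sin36.1° = 485.5 kN/m
Resisting force R = c_j·L + N'·tanφ = 2·19.8 + 356.8·tan39.0° = 39.6 + 288.9 = 328.5 kN/m
FS = R / T = 328.5 / 485.5 = 0.677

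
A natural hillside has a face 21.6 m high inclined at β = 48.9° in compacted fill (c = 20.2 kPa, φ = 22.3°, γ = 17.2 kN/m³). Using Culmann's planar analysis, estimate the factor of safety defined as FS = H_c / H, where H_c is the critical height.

FS = 1.43

H_c = (4c/γ) · sinβ cosφ / [1 − cos(β − φ)]
    = (4·20.2/17.2) · sin48.9°·cos22.3° / [1 − cos26.6°]
    = 4.698 · 0.6972 / 0.1058 = 30.94 m
FS = H_c / H = 30.94 / 21.6 = 1.433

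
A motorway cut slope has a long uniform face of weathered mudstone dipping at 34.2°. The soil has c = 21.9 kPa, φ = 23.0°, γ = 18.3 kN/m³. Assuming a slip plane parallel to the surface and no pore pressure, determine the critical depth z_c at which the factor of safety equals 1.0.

z_c = 6.86 m

Setting FS = 1.00 in FS = [c + γz cos²β tanφ] / [γz sinβ cosβ] and solving for z:
z = c / [γ cosβ (FS·sinβ − cosβ·tanφ)]
  = 21.9 / [18.3·cos34.2°·(1.00·sin34.2° − cos34.2°·tan23.0°)]
  = 21.9 / [18.3·0.8271·(1.00·0.5621 − 0.8271·0.4245)]
  = 21.9 / 3.1937 = 6.857 m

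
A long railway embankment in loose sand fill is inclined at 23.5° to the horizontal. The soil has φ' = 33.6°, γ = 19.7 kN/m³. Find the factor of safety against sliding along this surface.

For a dry cohesionless infinite slope the factor of safety is FS = tanφ' / tanβ.
FS = tan33.6° / tan23.5° = 0.6644 / 0.4348 = 1.528

FS = 1.53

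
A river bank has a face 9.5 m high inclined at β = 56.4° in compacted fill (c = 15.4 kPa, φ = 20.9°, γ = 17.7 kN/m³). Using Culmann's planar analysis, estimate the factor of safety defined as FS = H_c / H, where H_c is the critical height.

H_c = (4c/γ) · sinβ cosφ / [1 − cos(β − φ)]
    = (4·15.4/17.7) · sin56.4°·cos20.9° / [1 − cos35.5°]
    = 3.480 · 0.7781 / 0.1859 = 14.57 m
FS = H_c / H = 14.57 / 9.5 = 1.534

FS = 1.53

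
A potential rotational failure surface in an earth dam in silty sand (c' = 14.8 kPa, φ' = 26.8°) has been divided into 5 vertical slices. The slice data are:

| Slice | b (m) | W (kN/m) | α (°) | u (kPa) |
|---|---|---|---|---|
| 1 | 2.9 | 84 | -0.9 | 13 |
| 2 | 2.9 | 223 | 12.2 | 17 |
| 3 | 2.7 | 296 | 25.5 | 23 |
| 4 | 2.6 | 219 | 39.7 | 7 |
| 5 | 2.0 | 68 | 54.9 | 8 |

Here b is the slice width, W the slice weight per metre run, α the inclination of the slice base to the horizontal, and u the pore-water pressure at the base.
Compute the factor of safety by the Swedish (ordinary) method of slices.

Ordinary method of slices: FS = Σ[c'·Δl_i + (W_i cosα_i − u_i·Δl_i)·tanφ'] / Σ W_i sinα_i, with Δl_i = b_i / cosα_i.
Slice 1: Δl = 2.9/cos(-0.9°) = 2.900 m; N'_1 = 84·cos(-0.9°) − 13·2.900 = 46.3; c'Δl = 42.93; W sinα = -1.3
Slice 2: Δl = 2.9/cos12.2° = 2.967 m; N'_2 = 223·cos12.2° − 17·2.967 = 167.5; c'Δl = 43.91; W sinα = 47.1
Slice 3: Δl = 2.7/cos25.5° = 2.991 m; N'_3 = 296·cos25.5° − 23·2.991 = 198.4; c'Δl = 44.27; W sinα = 127.4
Slice 4: Δl = 2.6/cos39.7° = 3.379 m; N'_4 = 219·cos39.7° − 7·3.379 = 144.8; c'Δl = 50.01; W sinα = 139.9
Slice 5: Δl = 2.0/cos54.9° = 3.478 m; N'_5 = 68·cos54.9° − 8·3.478 = 11.3; c'Δl = 51.48; W sinα = 55.6
Σc'Δl = 232.6 kN/m; ΣN' = 568.3 kN/m; ΣW sinα = 368.8 kN/m
Resisting = 232.6 + 568.3·tan26.8° = 232.6 + 287.1 = 519.7 kN/m
FS = 519.7 / 368.8 = 1.409

FS = 1.41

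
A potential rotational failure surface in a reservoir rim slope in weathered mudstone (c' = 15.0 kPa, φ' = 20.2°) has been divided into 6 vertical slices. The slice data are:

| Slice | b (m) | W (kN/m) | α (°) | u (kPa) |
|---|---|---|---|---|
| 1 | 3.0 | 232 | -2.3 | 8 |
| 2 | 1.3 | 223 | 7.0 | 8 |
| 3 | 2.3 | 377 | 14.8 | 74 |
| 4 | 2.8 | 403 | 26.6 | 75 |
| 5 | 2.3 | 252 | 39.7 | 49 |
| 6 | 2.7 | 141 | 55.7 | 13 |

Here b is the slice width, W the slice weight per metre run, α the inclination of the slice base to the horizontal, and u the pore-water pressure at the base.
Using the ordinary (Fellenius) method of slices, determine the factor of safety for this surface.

FS = 0.97

Ordinary method of slices: FS = Σ[c'·Δl_i + (W_i cosα_i − u_i·Δl_i)·tanφ'] / Σ W_i sinα_i, with Δl_i = b_i / cosα_i.
Slice 1: Δl = 3.0/cos(-2.3°) = 3.002 m; N'_1 = 232·cos(-2.3°) − 8·3.002 = 207.8; c'Δl = 45.04; W sinα = -9.3
Slice 2: Δl = 1.3/cos7.0° = 1.310 m; N'_2 = 223·cos7.0° − 8·1.310 = 210.9; c'Δl = 19.65; W sinα = 27.2
Slice 3: Δl = 2.3/cos14.8° = 2.379 m; N'_3 = 377·cos14.8° − 74·2.379 = 188.5; c'Δl = 35.68; W sinα = 96.3
Slice 4: Δl = 2.8/cos26.6° = 3.131 m; N'_4 = 403·cos26.6° − 75·3.131 = 125.5; c'Δl = 46.97; W sinα = 180.4
Slice 5: Δl = 2.3/cos39.7° = 2.989 m; N'_5 = 252·cos39.7° − 49·2.989 = 47.4; c'Δl = 44.84; W sinα = 161.0
Slice 6: Δl = 2.7/cos55.7° = 4.791 m; N'_6 = 141·cos55.7° − 13·4.791 = 17.2; c'Δl = 71.87; W sinα = 116.5
Σc'Δl = 264.0 kN/m; ΣN' = 797.2 kN/m; ΣW sinα = 572.1 kN/m
Resisting = 264.0 + 797.2·tan20.2° = 264.0 + 293.3 = 557.3 kN/m
FS = 557.3 / 572.1 = 0.974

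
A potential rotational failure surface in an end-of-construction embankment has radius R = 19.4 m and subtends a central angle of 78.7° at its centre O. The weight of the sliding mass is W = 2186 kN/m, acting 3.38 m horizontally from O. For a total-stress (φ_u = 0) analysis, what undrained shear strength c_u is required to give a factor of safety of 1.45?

c_u = 20.7 kPa

FS = c_u·L_a·R / (W·d), so c_u = FS·W·d / (L_a·R).
Arc length L_a = R·θ = 19.4·(78.7°·π/180) = 19.4·1.3736 = 26.65 m
c_u = 1.45·2186·3.38 / (26.65·19.4) = 10713.6 / 516.96 = 20.72 kPa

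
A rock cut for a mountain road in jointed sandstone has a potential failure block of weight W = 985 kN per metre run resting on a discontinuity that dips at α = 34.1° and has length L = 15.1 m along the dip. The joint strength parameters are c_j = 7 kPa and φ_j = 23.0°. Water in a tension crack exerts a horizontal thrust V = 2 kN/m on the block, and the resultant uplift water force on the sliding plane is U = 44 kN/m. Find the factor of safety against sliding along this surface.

Resolving the block weight along and normal to the plane and applying the Mohr–Coulomb strength on the joint:
N' = W cosα − U − V sinα = 985·cos34.1° − 44 − 2·sin34.1° = 770.5 kN/m
Driving force T = W sinα + V cosα = 985·sin34.1° + 2·cos34.1° = 553.9 kN/m
Resisting force R = c_j·L + N'·tanφ_j = 7·15.1 + 770.5·tan23.0° = 105.7 + 327.1 = 432.8 kN/m
FS = R / T = 432.8 / 553.9 = 0.781

FS = 0.78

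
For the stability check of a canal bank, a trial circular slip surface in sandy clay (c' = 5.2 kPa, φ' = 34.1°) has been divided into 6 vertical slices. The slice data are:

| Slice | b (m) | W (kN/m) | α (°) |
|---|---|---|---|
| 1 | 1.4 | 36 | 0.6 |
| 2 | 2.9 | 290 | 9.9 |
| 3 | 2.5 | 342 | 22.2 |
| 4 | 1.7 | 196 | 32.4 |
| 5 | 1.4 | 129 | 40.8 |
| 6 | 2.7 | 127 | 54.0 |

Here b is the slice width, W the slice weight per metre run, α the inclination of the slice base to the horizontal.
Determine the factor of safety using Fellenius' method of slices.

Ordinary method of slices: FS = Σ[c'·Δl_i + (W_i cosα_i)·tanφ'] / Σ W_i sinα_i, with Δl_i = b_i / cosα_i.
Slice 1: Δl = 1.4/cos0.6° = 1.400 m; N'_1 = 36·cos0.6° = 36.0; c'Δl = 7.28; W sinα = 0.4
Slice 2: Δl = 2.9/cos9.9° = 2.944 m; N'_2 = 290·cos9.9° = 285.7; c'Δl = 15.31; W sinα = 49.9
Slice 3: Δl = 2.5/cos22.2° = 2.700 m; N'_3 = 342·cos22.2° = 316.6; c'Δl = 14.04; W sinα = 129.2
Slice 4: Δl = 1.7/cos32.4° = 2.013 m; N'_4 = 196·cos32.4° = 165.5; c'Δl = 10.47; W sinα = 105.0
Slice 5: Δl = 1.4/cos40.8° = 1.849 m; N'_5 = 129·cos40.8° = 97.7; c'Δl = 9.62; W sinα = 84.3
Slice 6: Δl = 2.7/cos54.0° = 4.594 m; N'_6 = 127·cos54.0° = 74.6; c'Δl = 23.89; W sinα = 102.7
Σc'Δl = 80.6 kN/m; ΣN' = 976.1 kN/m; ΣW sinα = 471.5 kN/m
Resisting = 80.6 + 976.1·tan34.1° = 80.6 + 660.9 = 741.5 kN/m
FS = 741.5 / 471.5 = 1.573

FS = 1.57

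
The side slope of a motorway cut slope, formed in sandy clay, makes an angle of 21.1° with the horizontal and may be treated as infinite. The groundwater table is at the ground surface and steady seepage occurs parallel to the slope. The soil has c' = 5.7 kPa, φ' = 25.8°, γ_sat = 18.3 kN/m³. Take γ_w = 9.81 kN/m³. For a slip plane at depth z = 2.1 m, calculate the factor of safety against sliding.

FS = 1.02

With seepage parallel to the slope and the water table at the surface, the effective normal stress on the slip plane uses the buoyant unit weight γ' = γ_sat − γ_w while the driving shear stress uses γ_sat:
FS = [c' + γ' z cos²β tanφ'] / [γ_sat z sinβ cosβ]
γ' = 18.3 − 9.81 = 8.49 kN/m³
Numerator = 5.7 + 8.49·2.1·cos²21.1°·tan25.8° = 5.7 + 8.49·2.1·0.8704·0.4834 = 13.202 kPa
Denominator = 18.3·2.1·sin21.1°·cos21.1° = 18.3·2.1·0.3600·0.9330 = 12.907 kPa
FS = 13.202 / 12.907 = 1.023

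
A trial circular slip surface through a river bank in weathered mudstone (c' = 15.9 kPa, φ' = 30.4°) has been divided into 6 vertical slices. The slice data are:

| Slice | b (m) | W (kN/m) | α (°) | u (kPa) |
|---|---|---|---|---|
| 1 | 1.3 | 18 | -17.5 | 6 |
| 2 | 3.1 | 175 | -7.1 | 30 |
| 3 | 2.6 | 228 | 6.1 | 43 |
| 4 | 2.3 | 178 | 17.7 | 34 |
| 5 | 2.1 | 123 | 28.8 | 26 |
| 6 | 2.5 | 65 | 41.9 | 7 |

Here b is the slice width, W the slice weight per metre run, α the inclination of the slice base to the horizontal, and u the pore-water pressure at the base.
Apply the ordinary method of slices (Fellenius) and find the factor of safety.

FS = 2.95

Ordinary method of slices: FS = Σ[c'·Δl_i + (W_i cosα_i − u_i·Δl_i)·tanφ'] / Σ W_i sinα_i, with Δl_i = b_i / cosα_i.
Slice 1: Δl = 1.3/cos(-17.5°) = 1.363 m; N'_1 = 18·cos(-17.5°) − 6·1.363 = 9.0; c'Δl = 21.67; W sinα = -5.4
Slice 2: Δl = 3.1/cos(-7.1°) = 3.124 m; N'_2 = 175·cos(-7.1°) − 30·3.124 = 79.9; c'Δl = 49.67; W sinα = -21.6
Slice 3: Δl = 2.6/cos6.1° = 2.615 m; N'_3 = 228·cos6.1° − 43·2.615 = 114.3; c'Δl = 41.58; W sinα = 24.2
Slice 4: Δl = 2.3/cos17.7° = 2.414 m; N'_4 = 178·cos17.7° − 34·2.414 = 87.5; c'Δl = 38.39; W sinα = 54.1
Slice 5: Δl = 2.1/cos28.8° = 2.396 m; N'_5 = 123·cos28.8° − 26·2.396 = 45.5; c'Δl = 38.10; W sinα = 59.3
Slice 6: Δl = 2.5/cos41.9° = 3.359 m; N'_6 = 65·cos41.9° − 7·3.359 = 24.9; c'Δl = 53.41; W sinα = 43.4
Σc'Δl = 242.8 kN/m; ΣN' = 361.0 kN/m; ΣW sinα = 154.0 kN/m
Resisting = 242.8 + 361.0·tan30.4° = 242.8 + 211.8 = 454.6 kN/m
FS = 454.6 / 154.0 = 2.953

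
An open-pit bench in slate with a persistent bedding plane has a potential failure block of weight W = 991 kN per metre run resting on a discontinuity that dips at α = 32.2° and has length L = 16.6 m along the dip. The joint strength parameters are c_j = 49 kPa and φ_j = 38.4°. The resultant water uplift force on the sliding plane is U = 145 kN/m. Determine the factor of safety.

FS = 2.58

Resolving the block weight along and normal to the plane and applying the Mohr–Coulomb strength on the joint:
N' = W cosα − U = 991·cos32.2° − 145 = 693.6 kN/m
Driving force T = W sinα = 991·sin32.2° = 528.1 kN/m
Resisting force R = c_j·L + N'·tanφ_j = 49·16.6 + 693.6·tan38.4° = 813.4 + 549.7 = 1363.1 kN/m
FS = R / T = 1363.1 / 528.1 = 2.581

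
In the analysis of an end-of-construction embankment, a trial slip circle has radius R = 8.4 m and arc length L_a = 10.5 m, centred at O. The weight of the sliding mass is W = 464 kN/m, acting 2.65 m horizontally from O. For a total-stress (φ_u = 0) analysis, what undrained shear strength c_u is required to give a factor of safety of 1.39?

FS = c_u·L_a·R / (W·d), so c_u = FS·W·d / (L_a·R).
c_u = 1.39·464·2.65 / (10.50·8.4) = 1709.1 / 88.20 = 19.38 kPa

c_u = 19.4 kPa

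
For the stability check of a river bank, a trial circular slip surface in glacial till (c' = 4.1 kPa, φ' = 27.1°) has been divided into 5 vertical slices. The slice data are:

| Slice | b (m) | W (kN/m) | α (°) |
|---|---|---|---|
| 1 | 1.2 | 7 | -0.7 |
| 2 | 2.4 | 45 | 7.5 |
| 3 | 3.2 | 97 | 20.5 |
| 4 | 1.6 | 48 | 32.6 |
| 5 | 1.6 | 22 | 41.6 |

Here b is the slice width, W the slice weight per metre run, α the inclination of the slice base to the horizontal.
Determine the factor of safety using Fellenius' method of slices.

Ordinary method of slices: FS = Σ[c'·Δl_i + (W_i cosα_i)·tanφ'] / Σ W_i sinα_i, with Δl_i = b_i / cosα_i.
Slice 1: Δl = 1.2/cos(-0.7°) = 1.200 m; N'_1 = 7·cos(-0.7°) = 7.0; c'Δl = 4.92; W sinα = -0.1
Slice 2: Δl = 2.4/cos7.5° = 2.421 m; N'_2 = 45·cos7.5° = 44.6; c'Δl = 9.92; W sinα = 5.9
Slice 3: Δl = 3.2/cos20.5° = 3.416 m; N'_3 = 97·cos20.5° = 90.9; c'Δl = 14.01; W sinα = 34.0
Slice 4: Δl = 1.6/cos32.6° = 1.899 m; N'_4 = 48·cos32.6° = 40.4; c'Δl = 7.79; W sinα = 25.9
Slice 5: Δl = 1.6/cos41.6° = 2.140 m; N'_5 = 22·cos41.6° = 16.5; c'Δl = 8.77; W sinα = 14.6
Σc'Δl = 45.4 kN/m; ΣN' = 199.4 kN/m; ΣW sinα = 80.2 kN/m
Resisting = 45.4 + 199.4·tan27.1° = 45.4 + 102.0 = 147.4 kN/m
FS = 147.4 / 80.2 = 1.838

FS = 1.84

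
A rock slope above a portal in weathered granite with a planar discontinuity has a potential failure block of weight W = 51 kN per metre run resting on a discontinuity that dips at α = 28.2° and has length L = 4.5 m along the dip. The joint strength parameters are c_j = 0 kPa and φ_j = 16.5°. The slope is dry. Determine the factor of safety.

FS = 0.55

Resolving the block weight along and normal to the plane and applying the Mohr–Coulomb strength on the joint:
N' = W cosα = 51·cos28.2° = 44.9 kN/m
Driving force T = W sinα = 51·sin28.2° = 24.1 kN/m
Resisting force R = c_j·L + N'·tanφ_j = 0·4.5 + 44.9·tan16.5° = 0.0 + 13.3 = 13.3 kN/m
FS = R / T = 13.3 / 24.1 = 0.552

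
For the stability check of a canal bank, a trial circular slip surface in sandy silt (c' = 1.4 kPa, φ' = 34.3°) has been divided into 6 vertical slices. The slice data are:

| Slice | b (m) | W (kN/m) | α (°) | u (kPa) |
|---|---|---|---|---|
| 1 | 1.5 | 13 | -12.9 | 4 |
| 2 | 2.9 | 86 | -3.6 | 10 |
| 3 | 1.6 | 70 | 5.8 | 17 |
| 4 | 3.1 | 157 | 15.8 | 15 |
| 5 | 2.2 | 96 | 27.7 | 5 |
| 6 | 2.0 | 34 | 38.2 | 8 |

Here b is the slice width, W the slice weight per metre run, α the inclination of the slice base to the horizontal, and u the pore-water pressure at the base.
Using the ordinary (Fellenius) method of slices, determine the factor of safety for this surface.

FS = 2.02

Ordinary method of slices: FS = Σ[c'·Δl_i + (W_i cosα_i − u_i·Δl_i)·tanφ'] / Σ W_i sinα_i, with Δl_i = b_i / cosα_i.
Slice 1: Δl = 1.5/cos(-12.9°) = 1.539 m; N'_1 = 13·cos(-12.9°) − 4·1.539 = 6.5; c'Δl = 2.15; W sinα = -2.9
Slice 2: Δl = 2.9/cos(-3.6°) = 2.906 m; N'_2 = 86·cos(-3.6°) − 10·2.906 = 56.8; c'Δl = 4.07; W sinα = -5.4
Slice 3: Δl = 1.6/cos5.8° = 1.608 m; N'_3 = 70·cos5.8° − 17·1.608 = 42.3; c'Δl = 2.25; W sinα = 7.1
Slice 4: Δl = 3.1/cos15.8° = 3.222 m; N'_4 = 157·cos15.8° − 15·3.222 = 102.7; c'Δl = 4.51; W sinα = 42.7
Slice 5: Δl = 2.2/cos27.7° = 2.485 m; N'_5 = 96·cos27.7° − 5·2.485 = 72.6; c'Δl = 3.48; W sinα = 44.6
Slice 6: Δl = 2.0/cos38.2° = 2.545 m; N'_6 = 34·cos38.2° − 8·2.545 = 6.4; c'Δl = 3.56; W sinα = 21.0
Σc'Δl = 20.0 kN/m; ΣN' = 287.3 kN/m; ΣW sinα = 107.2 kN/m
Resisting = 20.0 + 287.3·tan34.3° = 20.0 + 196.0 = 216.0 kN/m
FS = 216.0 / 107.2 = 2.015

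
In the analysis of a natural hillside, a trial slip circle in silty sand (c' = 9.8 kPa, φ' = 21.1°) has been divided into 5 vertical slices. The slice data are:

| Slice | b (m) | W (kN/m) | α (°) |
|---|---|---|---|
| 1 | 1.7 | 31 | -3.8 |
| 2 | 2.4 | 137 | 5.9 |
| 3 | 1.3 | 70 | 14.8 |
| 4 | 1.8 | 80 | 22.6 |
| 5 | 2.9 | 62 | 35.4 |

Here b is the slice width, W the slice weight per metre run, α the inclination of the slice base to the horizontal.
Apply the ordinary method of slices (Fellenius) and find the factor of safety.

Ordinary method of slices: FS = Σ[c'·Δl_i + (W_i cosα_i)·tanφ'] / Σ W_i sinα_i, with Δl_i = b_i / cosα_i.
Slice 1: Δl = 1.7/cos(-3.8°) = 1.704 m; N'_1 = 31·cos(-3.8°) = 30.9; c'Δl = 16.70; W sinα = -2.1
Slice 2: Δl = 2.4/cos5.9° = 2.413 m; N'_2 = 137·cos5.9° = 136.3; c'Δl = 23.65; W sinα = 14.1
Slice 3: Δl = 1.3/cos14.8° = 1.345 m; N'_3 = 70·cos14.8° = 67.7; c'Δl = 13.18; W sinα = 17.9
Slice 4: Δl = 1.8/cos22.6° = 1.950 m; N'_4 = 80·cos22.6° = 73.9; c'Δl = 19.11; W sinα = 30.7
Slice 5: Δl = 2.9/cos35.4° = 3.558 m; N'_5 = 62·cos35.4° = 50.5; c'Δl = 34.87; W sinα = 35.9
Σc'Δl = 107.5 kN/m; ΣN' = 359.3 kN/m; ΣW sinα = 96.6 kN/m
Resisting = 107.5 + 359.3·tan21.1° = 107.5 + 138.6 = 246.1 kN/m
FS = 246.1 / 96.6 = 2.549

FS = 2.55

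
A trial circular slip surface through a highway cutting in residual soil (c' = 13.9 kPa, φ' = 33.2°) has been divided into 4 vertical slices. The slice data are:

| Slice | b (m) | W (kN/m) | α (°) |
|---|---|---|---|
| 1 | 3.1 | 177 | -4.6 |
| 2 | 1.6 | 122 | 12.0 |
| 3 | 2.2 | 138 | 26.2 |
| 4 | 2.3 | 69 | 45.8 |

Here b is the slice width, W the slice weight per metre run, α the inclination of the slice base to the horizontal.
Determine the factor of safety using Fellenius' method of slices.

Ordinary method of slices: FS = Σ[c'·Δl_i + (W_i cosα_i)·tanφ'] / Σ W_i sinα_i, with Δl_i = b_i / cosα_i.
Slice 1: Δl = 3.1/cos(-4.6°) = 3.110 m; N'_1 = 177·cos(-4.6°) = 176.4; c'Δl = 43.23; W sinα = -14.2
Slice 2: Δl = 1.6/cos12.0° = 1.636 m; N'_2 = 122·cos12.0° = 119.3; c'Δl = 22.74; W sinα = 25.4
Slice 3: Δl = 2.2/cos26.2° = 2.452 m; N'_3 = 138·cos26.2° = 123.8; c'Δl = 34.08; W sinα = 60.9
Slice 4: Δl = 2.3/cos45.8° = 3.299 m; N'_4 = 69·cos45.8° = 48.1; c'Δl = 45.86; W sinα = 49.5
Σc'Δl = 145.9 kN/m; ΣN' = 467.7 kN/m; ΣW sinα = 121.6 kN/m
Resisting = 145.9 + 467.7·tan33.2° = 145.9 + 306.0 = 452.0 kN/m
FS = 452.0 / 121.6 = 3.718

FS = 3.72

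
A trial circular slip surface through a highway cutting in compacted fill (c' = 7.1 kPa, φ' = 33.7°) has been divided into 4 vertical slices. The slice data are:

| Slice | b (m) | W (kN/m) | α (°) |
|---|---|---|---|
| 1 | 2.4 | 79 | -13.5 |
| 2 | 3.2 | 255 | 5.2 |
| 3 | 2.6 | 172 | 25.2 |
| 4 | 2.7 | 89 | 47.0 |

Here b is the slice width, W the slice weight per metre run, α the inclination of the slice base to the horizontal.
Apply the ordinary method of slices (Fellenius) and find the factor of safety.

FS = 3.17

Ordinary method of slices: FS = Σ[c'·Δl_i + (W_i cosα_i)·tanφ'] / Σ W_i sinα_i, with Δl_i = b_i / cosα_i.
Slice 1: Δl = 2.4/cos(-13.5°) = 2.468 m; N'_1 = 79·cos(-13.5°) = 76.8; c'Δl = 17.52; W sinα = -18.4
Slice 2: Δl = 3.2/cos5.2° = 3.213 m; N'_2 = 255·cos5.2° = 254.0; c'Δl = 22.81; W sinα = 23.1
Slice 3: Δl = 2.6/cos25.2° = 2.873 m; N'_3 = 172·cos25.2° = 155.6; c'Δl = 20.40; W sinα = 73.2
Slice 4: Δl = 2.7/cos47.0° = 3.959 m; N'_4 = 89·cos47.0° = 60.7; c'Δl = 28.11; W sinα = 65.1
Σc'Δl = 88.8 kN/m; ΣN' = 547.1 kN/m; ΣW sinα = 143.0 kN/m
Resisting = 88.8 + 547.1·tan33.7° = 88.8 + 364.9 = 453.7 kN/m
FS = 453.7 / 143.0 = 3.173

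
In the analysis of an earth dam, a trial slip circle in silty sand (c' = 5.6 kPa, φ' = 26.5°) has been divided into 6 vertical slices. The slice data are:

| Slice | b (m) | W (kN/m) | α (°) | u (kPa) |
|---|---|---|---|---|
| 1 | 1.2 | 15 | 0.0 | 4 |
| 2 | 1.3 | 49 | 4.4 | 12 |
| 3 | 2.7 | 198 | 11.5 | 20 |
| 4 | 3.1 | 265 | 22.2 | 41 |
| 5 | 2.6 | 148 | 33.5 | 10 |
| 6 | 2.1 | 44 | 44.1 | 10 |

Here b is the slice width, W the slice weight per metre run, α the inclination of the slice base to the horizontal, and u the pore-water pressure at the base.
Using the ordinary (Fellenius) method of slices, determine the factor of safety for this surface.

Ordinary method of slices: FS = Σ[c'·Δl_i + (W_i cosα_i − u_i·Δl_i)·tanφ'] / Σ W_i sinα_i, with Δl_i = b_i / cosα_i.
Slice 1: Δl = 1.2/cos0.0° = 1.200 m; N'_1 = 15·cos0.0° − 4·1.200 = 10.2; c'Δl = 6.72; W sinα = 0.0
Slice 2: Δl = 1.3/cos4.4° = 1.304 m; N'_2 = 49·cos4.4° − 12·1.304 = 33.2; c'Δl = 7.30; W sinα = 3.8
Slice 3: Δl = 2.7/cos11.5° = 2.755 m; N'_3 = 198·cos11.5° − 20·2.755 = 138.9; c'Δl = 15.43; W sinα = 39.5
Slice 4: Δl = 3.1/cos22.2° = 3.348 m; N'_4 = 265·cos22.2° − 41·3.348 = 108.1; c'Δl = 18.75; W sinα = 100.1
Slice 5: Δl = 2.6/cos33.5° = 3.118 m; N'_5 = 148·cos33.5° − 10·3.118 = 92.2; c'Δl = 17.46; W sinα = 81.7
Slice 6: Δl = 2.1/cos44.1° = 2.924 m; N'_6 = 44·cos44.1° − 10·2.924 = 2.4; c'Δl = 16.38; W sinα = 30.6
Σc'Δl = 82.0 kN/m; ΣN' = 385.0 kN/m; ΣW sinα = 255.7 kN/m
Resisting = 82.0 + 385.0·tan26.5° = 82.0 + 192.0 = 274.0 kN/m
FS = 274.0 / 255.7 = 1.072

FS = 1.07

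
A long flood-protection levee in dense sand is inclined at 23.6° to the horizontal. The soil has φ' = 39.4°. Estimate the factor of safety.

FS = 1.88

For a dry cohesionless infinite slope the factor of safety is FS = tanφ' / tanβ.
FS = tan39.4° / tan23.6° = 0.8214 / 0.4369 = 1.880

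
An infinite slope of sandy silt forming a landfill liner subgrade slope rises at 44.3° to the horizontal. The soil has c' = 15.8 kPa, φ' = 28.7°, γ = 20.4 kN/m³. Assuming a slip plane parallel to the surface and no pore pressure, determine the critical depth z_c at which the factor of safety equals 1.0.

z_c = 3.53 m

Setting FS = 1.00 in FS = [c' + γz cos²β tanφ'] / [γz sinβ cosβ] and solving for z:
z = c' / [γ cosβ (FS·sinβ − cosβ·tanφ')]
  = 15.8 / [20.4·cos44.3°·(1.00·sin44.3° − cos44.3°·tan28.7°)]
  = 15.8 / [20.4·0.7157·(1.00·0.6984 − 0.7157·0.5475)]
  = 15.8 / 4.4762 = 3.530 m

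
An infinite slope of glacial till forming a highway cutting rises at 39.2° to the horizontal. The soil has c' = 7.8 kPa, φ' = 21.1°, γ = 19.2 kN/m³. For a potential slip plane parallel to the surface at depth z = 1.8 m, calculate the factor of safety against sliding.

FS = 0.93

For an infinite slope with a slip plane parallel to the surface (no pore pressure): FS = [c' + γz cos²β tanφ'] / [γz sinβ cosβ].
γz = 19.2·1.8 = 34.56 kN/m²
Numerator = 7.8 + 34.56·cos²39.2°·tan21.1° = 7.8 + 34.56·0.6005·0.3859 = 15.809 kPa
Denominator = 34.56·sin39.2°·cos39.2° = 34.56·0.6320·0.7749 = 16.927 kPa
FS = 15.809 / 16.927 = 0.934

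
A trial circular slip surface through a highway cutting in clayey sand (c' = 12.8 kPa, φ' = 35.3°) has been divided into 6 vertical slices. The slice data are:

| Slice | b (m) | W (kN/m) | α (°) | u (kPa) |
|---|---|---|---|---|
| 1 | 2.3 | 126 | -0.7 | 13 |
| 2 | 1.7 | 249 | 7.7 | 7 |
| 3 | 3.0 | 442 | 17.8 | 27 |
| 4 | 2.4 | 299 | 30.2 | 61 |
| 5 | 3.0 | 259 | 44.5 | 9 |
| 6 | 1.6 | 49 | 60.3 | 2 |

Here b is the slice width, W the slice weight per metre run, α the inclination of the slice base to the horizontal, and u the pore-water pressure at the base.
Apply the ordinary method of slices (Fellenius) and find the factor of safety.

Ordinary method of slices: FS = Σ[c'·Δl_i + (W_i cosα_i − u_i·Δl_i)·tanφ'] / Σ W_i sinα_i, with Δl_i = b_i / cosα_i.
Slice 1: Δl = 2.3/cos(-0.7°) = 2.300 m; N'_1 = 126·cos(-0.7°) − 13·2.300 = 96.1; c'Δl = 29.44; W sinα = -1.5
Slice 2: Δl = 1.7/cos7.7° = 1.715 m; N'_2 = 249·cos7.7° − 7·1.715 = 234.7; c'Δl = 21.96; W sinα = 33.4
Slice 3: Δl = 3.0/cos17.8° = 3.151 m; N'_3 = 442·cos17.8° − 27·3.151 = 335.8; c'Δl = 40.33; W sinα = 135.1
Slice 4: Δl = 2.4/cos30.2° = 2.777 m; N'_4 = 299·cos30.2° − 61·2.777 = 89.0; c'Δl = 35.54; W sinα = 150.4
Slice 5: Δl = 3.0/cos44.5° = 4.206 m; N'_5 = 259·cos44.5° − 9·4.206 = 146.9; c'Δl = 53.84; W sinα = 181.5
Slice 6: Δl = 1.6/cos60.3° = 3.229 m; N'_6 = 49·cos60.3° − 2·3.229 = 17.8; c'Δl = 41.34; W sinα = 42.6
Σc'Δl = 222.4 kN/m; ΣN' = 920.3 kN/m; ΣW sinα = 541.4 kN/m
Resisting = 222.4 + 920.3·tan35.3° = 222.4 + 651.6 = 874.1 kN/m
FS = 874.1 / 541.4 = 1.614

FS = 1.61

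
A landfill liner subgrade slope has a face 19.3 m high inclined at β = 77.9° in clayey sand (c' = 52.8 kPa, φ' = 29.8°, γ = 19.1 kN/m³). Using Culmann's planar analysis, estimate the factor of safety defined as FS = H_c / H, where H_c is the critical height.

FS = 1.46

H_c = (4c'/γ) · sinβ cosφ' / [1 − cos(β − φ')]
    = (4·52.8/19.1) · sin77.9°·cos29.8° / [1 − cos48.1°]
    = 11.058 · 0.8485 / 0.3322 = 28.25 m
FS = H_c / H = 28.25 / 19.3 = 1.463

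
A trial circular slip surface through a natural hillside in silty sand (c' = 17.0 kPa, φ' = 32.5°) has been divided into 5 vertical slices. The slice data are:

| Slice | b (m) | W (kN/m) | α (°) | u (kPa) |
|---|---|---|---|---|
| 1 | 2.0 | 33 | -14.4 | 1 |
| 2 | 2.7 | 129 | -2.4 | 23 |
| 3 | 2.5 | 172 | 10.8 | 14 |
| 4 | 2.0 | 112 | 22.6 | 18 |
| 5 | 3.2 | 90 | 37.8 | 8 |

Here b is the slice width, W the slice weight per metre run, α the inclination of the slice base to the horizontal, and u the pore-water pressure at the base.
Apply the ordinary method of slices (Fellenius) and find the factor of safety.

FS = 3.78

Ordinary method of slices: FS = Σ[c'·Δl_i + (W_i cosα_i − u_i·Δl_i)·tanφ'] / Σ W_i sinα_i, with Δl_i = b_i / cosα_i.
Slice 1: Δl = 2.0/cos(-14.4°) = 2.065 m; N'_1 = 33·cos(-14.4°) − 1·2.065 = 29.9; c'Δl = 35.10; W sinα = -8.2
Slice 2: Δl = 2.7/cos(-2.4°) = 2.702 m; N'_2 = 129·cos(-2.4°) − 23·2.702 = 66.7; c'Δl = 45.94; W sinα = -5.4
Slice 3: Δl = 2.5/cos10.8° = 2.545 m; N'_3 = 172·cos10.8° − 14·2.545 = 133.3; c'Δl = 43.27; W sinα = 32.2
Slice 4: Δl = 2.0/cos22.6° = 2.166 m; N'_4 = 112·cos22.6° − 18·2.166 = 64.4; c'Δl = 36.83; W sinα = 43.0
Slice 5: Δl = 3.2/cos37.8° = 4.050 m; N'_5 = 90·cos37.8° − 8·4.050 = 38.7; c'Δl = 68.85; W sinα = 55.2
Σc'Δl = 230.0 kN/m; ΣN' = 333.1 kN/m; ΣW sinα = 116.8 kN/m
Resisting = 230.0 + 333.1·tan32.5° = 230.0 + 212.2 = 442.2 kN/m
FS = 442.2 / 116.8 = 3.785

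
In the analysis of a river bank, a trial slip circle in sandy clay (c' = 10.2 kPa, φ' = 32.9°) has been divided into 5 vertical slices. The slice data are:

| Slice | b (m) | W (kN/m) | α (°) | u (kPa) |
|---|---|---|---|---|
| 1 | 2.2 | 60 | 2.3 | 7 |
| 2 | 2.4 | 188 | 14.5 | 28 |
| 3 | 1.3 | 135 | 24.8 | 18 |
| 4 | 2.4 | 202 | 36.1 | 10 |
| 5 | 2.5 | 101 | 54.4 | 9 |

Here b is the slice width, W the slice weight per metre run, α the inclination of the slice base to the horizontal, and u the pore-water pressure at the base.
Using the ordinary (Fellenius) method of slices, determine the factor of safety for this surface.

FS = 1.30

Ordinary method of slices: FS = Σ[c'·Δl_i + (W_i cosα_i − u_i·Δl_i)·tanφ'] / Σ W_i sinα_i, with Δl_i = b_i / cosα_i.
Slice 1: Δl = 2.2/cos2.3° = 2.202 m; N'_1 = 60·cos2.3° − 7·2.202 = 44.5; c'Δl = 22.46; W sinα = 2.4
Slice 2: Δl = 2.4/cos14.5° = 2.479 m; N'_2 = 188·cos14.5° − 28·2.479 = 112.6; c'Δl = 25.29; W sinα = 47.1
Slice 3: Δl = 1.3/cos24.8° = 1.432 m; N'_3 = 135·cos24.8° − 18·1.432 = 96.8; c'Δl = 14.61; W sinα = 56.6
Slice 4: Δl = 2.4/cos36.1° = 2.970 m; N'_4 = 202·cos36.1° − 10·2.970 = 133.5; c'Δl = 30.30; W sinα = 119.0
Slice 5: Δl = 2.5/cos54.4° = 4.295 m; N'_5 = 101·cos54.4° − 9·4.295 = 20.1; c'Δl = 43.81; W sinα = 82.1
Σc'Δl = 136.5 kN/m; ΣN' = 407.6 kN/m; ΣW sinα = 307.2 kN/m
Resisting = 136.5 + 407.6·tan32.9° = 136.5 + 263.7 = 400.1 kN/m
FS = 400.1 / 307.2 = 1.302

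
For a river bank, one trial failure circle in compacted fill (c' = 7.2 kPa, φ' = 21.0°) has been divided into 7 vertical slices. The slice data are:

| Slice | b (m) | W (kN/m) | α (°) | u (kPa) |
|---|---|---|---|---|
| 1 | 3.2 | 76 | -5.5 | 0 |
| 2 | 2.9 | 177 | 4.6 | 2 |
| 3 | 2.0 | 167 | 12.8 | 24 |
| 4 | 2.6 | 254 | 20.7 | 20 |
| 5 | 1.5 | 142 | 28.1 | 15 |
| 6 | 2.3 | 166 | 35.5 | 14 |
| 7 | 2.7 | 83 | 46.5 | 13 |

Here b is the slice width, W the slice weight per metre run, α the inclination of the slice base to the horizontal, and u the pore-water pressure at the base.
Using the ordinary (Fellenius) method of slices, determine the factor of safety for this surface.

Ordinary method of slices: FS = Σ[c'·Δl_i + (W_i cosα_i − u_i·Δl_i)·tanφ'] / Σ W_i sinα_i, with Δl_i = b_i / cosα_i.
Slice 1: Δl = 3.2/cos(-5.5°) = 3.215 m; N'_1 = 76·cos(-5.5°) − 0·3.215 = 75.7; c'Δl = 23.15; W sinα = -7.3
Slice 2: Δl = 2.9/cos4.6° = 2.909 m; N'_2 = 177·cos4.6° − 2·2.909 = 170.6; c'Δl = 20.95; W sinα = 14.2
Slice 3: Δl = 2.0/cos12.8° = 2.051 m; N'_3 = 167·cos12.8° − 24·2.051 = 113.6; c'Δl = 14.77; W sinα = 37.0
Slice 4: Δl = 2.6/cos20.7° = 2.779 m; N'_4 = 254·cos20.7° − 20·2.779 = 182.0; c'Δl = 20.01; W sinα = 89.8
Slice 5: Δl = 1.5/cos28.1° = 1.700 m; N'_5 = 142·cos28.1° − 15·1.700 = 99.8; c'Δl = 12.24; W sinα = 66.9
Slice 6: Δl = 2.3/cos35.5° = 2.825 m; N'_6 = 166·cos35.5° − 14·2.825 = 95.6; c'Δl = 20.34; W sinα = 96.4
Slice 7: Δl = 2.7/cos46.5° = 3.922 m; N'_7 = 83·cos46.5° − 13·3.922 = 6.1; c'Δl = 28.24; W sinα = 60.2
Σc'Δl = 139.7 kN/m; ΣN' = 743.4 kN/m; ΣW sinα = 357.2 kN/m
Resisting = 139.7 + 743.4·tan21.0° = 139.7 + 285.4 = 425.1 kN/m
FS = 425.1 / 357.2 = 1.190

FS = 1.19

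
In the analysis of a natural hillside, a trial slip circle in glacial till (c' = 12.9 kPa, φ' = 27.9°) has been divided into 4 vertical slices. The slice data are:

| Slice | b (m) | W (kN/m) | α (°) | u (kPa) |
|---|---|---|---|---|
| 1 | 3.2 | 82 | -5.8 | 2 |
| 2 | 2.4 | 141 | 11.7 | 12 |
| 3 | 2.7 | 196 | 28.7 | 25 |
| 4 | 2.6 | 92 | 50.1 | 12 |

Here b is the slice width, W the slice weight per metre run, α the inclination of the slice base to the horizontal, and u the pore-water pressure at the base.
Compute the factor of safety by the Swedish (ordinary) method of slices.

Ordinary method of slices: FS = Σ[c'·Δl_i + (W_i cosα_i − u_i·Δl_i)·tanφ'] / Σ W_i sinα_i, with Δl_i = b_i / cosα_i.
Slice 1: Δl = 3.2/cos(-5.8°) = 3.216 m; N'_1 = 82·cos(-5.8°) − 2·3.216 = 75.1; c'Δl = 41.49; W sinα = -8.3
Slice 2: Δl = 2.4/cos11.7° = 2.451 m; N'_2 = 141·cos11.7° − 12·2.451 = 108.7; c'Δl = 31.62; W sinα = 28.6
Slice 3: Δl = 2.7/cos28.7° = 3.078 m; N'_3 = 196·cos28.7° − 25·3.078 = 95.0; c'Δl = 39.71; W sinα = 94.1
Slice 4: Δl = 2.6/cos50.1° = 4.053 m; N'_4 = 92·cos50.1° − 12·4.053 = 10.4; c'Δl = 52.29; W sinα = 70.6
Σc'Δl = 165.1 kN/m; ΣN' = 289.1 kN/m; ΣW sinα = 185.0 kN/m
Resisting = 165.1 + 289.1·tan27.9° = 165.1 + 153.1 = 318.2 kN/m
FS = 318.2 / 185.0 = 1.720

FS = 1.72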